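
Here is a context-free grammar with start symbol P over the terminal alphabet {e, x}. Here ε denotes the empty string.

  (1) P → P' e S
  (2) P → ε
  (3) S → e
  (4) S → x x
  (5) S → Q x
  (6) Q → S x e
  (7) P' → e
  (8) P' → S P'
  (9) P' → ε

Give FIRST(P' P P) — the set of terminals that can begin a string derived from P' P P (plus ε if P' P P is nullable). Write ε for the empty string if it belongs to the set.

{ε, e, x}

FIRST(P): from P→P' e S we get {e, x}; from P→ε we get {ε}. So FIRST(P) = {ε, e, x}.
FIRST(S): from S→e we get {e}; from S→x x we get {x}; from S→Q x we get {e, x}. So FIRST(S) = {e, x}.
FIRST(Q): from Q→S x e we get {e, x}. So FIRST(Q) = {e, x}.
FIRST(P'): from P'→e we get {e}; from P'→S P' we get {e, x}; from P'→ε we get {ε}. So FIRST(P') = {ε, e, x}.
FIRST(P' P P): take FIRST of each symbol in turn, carrying on past any symbol whose FIRST contains ε; result {ε, e, x}.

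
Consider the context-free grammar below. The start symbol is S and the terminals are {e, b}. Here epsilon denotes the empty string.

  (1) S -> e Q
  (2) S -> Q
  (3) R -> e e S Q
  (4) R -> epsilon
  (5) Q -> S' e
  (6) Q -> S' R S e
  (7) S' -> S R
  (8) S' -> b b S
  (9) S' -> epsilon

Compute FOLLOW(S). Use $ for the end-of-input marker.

FIRST(R): from R->e e S Q we get {e}; from R->epsilon we get {epsilon}. So FIRST(R) = {epsilon, e}.
FIRST(S): from S->e Q we get {e}; from S->Q we get {b, e}. So FIRST(S) = {b, e}.
FIRST(S'): from S'->S R we get {b, e}; from S'->b b S we get {b}; from S'->epsilon we get {epsilon}. So FIRST(S') = {epsilon, b, e}.
FIRST(Q): from Q->S' e we get {b, e}; from Q->S' R S e we get {b, e}. So FIRST(Q) = {b, e}.
FOLLOW(S) includes $ since S is the start symbol.
FOLLOW(S'): in Q->S' e, S' is followed by e with FIRST {e}; in Q->S' R S e, S' is followed by R S e with FIRST {b, e}. Thus FOLLOW(S') = {b, e}.
FOLLOW(S): in R->e e S Q, S is followed by Q with FIRST {b, e}; in Q->S' R S e, S is followed by e with FIRST {e}; in S'->S R, S is followed by R with FIRST {epsilon, e}; in S'->S R, the suffix after S is nullable, so FOLLOW(S) ⊇ FOLLOW(S') = {b, e}; in S'->b b S, the suffix after S is empty, so FOLLOW(S) ⊇ FOLLOW(S') = {b, e}. Thus FOLLOW(S) = {$, b, e}.
FOLLOW(R): in Q->S' R S e, R is followed by S e with FIRST {b, e}; in S'->S R, the suffix after R is empty, so FOLLOW(R) ⊇ FOLLOW(S') = {b, e}. Thus FOLLOW(R) = {b, e}.
FOLLOW(Q): in S->e Q, the suffix after Q is empty, so FOLLOW(Q) ⊇ FOLLOW(S) = {$, b, e}; in S->Q, the suffix after Q is empty, so FOLLOW(Q) ⊇ FOLLOW(S) = {$, b, e}; in R->e e S Q, the suffix after Q is empty, so FOLLOW(Q) ⊇ FOLLOW(R) = {b, e}. Thus FOLLOW(Q) = {$, b, e}.

{$, b, e}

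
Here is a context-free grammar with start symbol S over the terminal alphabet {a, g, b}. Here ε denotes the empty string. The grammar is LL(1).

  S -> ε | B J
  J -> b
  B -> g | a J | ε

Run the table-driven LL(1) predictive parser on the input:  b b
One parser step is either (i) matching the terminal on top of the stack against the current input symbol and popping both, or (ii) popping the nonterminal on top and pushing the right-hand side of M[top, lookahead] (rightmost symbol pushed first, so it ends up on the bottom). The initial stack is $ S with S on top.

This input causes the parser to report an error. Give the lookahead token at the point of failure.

step 1: stack=$ S  input=b b $  — expand S -> B J
step 2: stack=$ J B  input=b b $  — expand B -> ε
step 3: stack=$ J  input=b b $  — expand J -> b
step 4: stack=$ b  input=b b $  — match b
step 5: stack=$  input=b $  — error: stack empty but input remains

b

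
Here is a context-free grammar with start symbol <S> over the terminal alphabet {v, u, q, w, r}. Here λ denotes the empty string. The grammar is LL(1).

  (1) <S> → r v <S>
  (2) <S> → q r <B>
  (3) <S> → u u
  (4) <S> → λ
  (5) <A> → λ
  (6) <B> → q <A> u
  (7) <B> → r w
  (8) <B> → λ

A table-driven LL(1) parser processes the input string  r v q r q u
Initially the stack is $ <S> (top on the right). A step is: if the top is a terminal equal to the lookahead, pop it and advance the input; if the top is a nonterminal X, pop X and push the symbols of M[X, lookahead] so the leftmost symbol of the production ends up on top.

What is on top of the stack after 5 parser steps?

r

step 1: stack=$ <S>  input=r v q r q u $  — expand <S> → r v <S>
step 2: stack=$ <S> v r  input=r v q r q u $  — match r
step 3: stack=$ <S> v  input=v q r q u $  — match v
step 4: stack=$ <S>  input=q r q u $  — expand <S> → q r <B>
step 5: stack=$ <B> r q  input=q r q u $  — match q
Stack after step 5: $ <B> r (top = r).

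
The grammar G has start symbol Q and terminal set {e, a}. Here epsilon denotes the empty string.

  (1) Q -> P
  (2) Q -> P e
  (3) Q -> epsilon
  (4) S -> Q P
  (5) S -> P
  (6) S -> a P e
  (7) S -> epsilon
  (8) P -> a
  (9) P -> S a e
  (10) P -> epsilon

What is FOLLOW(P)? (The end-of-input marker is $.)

{$, a, e}

FIRST(Q) = {epsilon, a, e}  (via P, P e)
FIRST(S) = {epsilon, a, e}  (via Q P, P)
FIRST(P) = {epsilon, a, e}  (via S a e)
FOLLOW(Q) includes $ since Q is the start symbol.
FOLLOW(S): in P->S a e, S is followed by a e with FIRST {a}. Thus FOLLOW(S) = {a}.
FOLLOW(Q): in S->Q P, Q is followed by P with FIRST {epsilon, a, e}; in S->Q P, the suffix after Q is nullable, so FOLLOW(Q) ⊇ FOLLOW(S) = {a}. Thus FOLLOW(Q) = {$, a, e}.
FOLLOW(P): in Q->P, the suffix after P is empty, so FOLLOW(P) ⊇ FOLLOW(Q) = {$, a, e}; in Q->P e, P is followed by e with FIRST {e}; in S->Q P, the suffix after P is empty, so FOLLOW(P) ⊇ FOLLOW(S) = {a}; in S->P, the suffix after P is empty, so FOLLOW(P) ⊇ FOLLOW(S) = {a}; in S->a P e, P is followed by e with FIRST {e}. Thus FOLLOW(P) = {$, a, e}.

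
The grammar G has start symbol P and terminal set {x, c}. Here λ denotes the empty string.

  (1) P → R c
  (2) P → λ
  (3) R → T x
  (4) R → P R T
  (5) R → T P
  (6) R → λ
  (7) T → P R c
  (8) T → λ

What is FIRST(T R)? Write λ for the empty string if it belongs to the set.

FIRST(P): from P→R c we get {c, x}; from P→λ we get {λ}. So FIRST(P) = {λ, c, x}.
FIRST(R): from R→T x we get {c, x}; from R→P R T we get {λ, c, x}; from R→T P we get {λ, c, x}; from R→λ we get {λ}. So FIRST(R) = {λ, c, x}.
FIRST(T): from T→P R c we get {c, x}; from T→λ we get {λ}. So FIRST(T) = {λ, c, x}.
FIRST(T R): take FIRST of each symbol in turn, carrying on past any symbol whose FIRST contains λ; result {λ, c, x}.

{λ, c, x}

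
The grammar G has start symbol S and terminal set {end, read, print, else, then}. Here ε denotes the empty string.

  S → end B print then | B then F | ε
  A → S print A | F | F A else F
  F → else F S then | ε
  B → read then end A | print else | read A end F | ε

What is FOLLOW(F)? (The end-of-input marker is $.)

{$, else, end, print, read, then}

FIRST(F): from F→else F S then we get {else}; from F→ε we get {ε}. So FIRST(F) = {ε, else}.
FIRST(B): from B→read then end A we get {read}; from B→print else we get {print}; from B→read A end F we get {read}; from B→ε we get {ε}. So FIRST(B) = {ε, print, read}.
FIRST(S): from S→end B print then we get {end}; from S→B then F we get {print, read, then}; from S→ε we get {ε}. So FIRST(S) = {ε, end, print, read, then}.
FIRST(A): from A→S print A we get {end, print, read, then}; from A→F we get {ε, else}; from A→F A else F we get {else, end, print, read, then}. So FIRST(A) = {ε, else, end, print, read, then}.
FOLLOW(S) includes $ since S is the start symbol.
FOLLOW(S): in A→S print A, S is followed by print A with FIRST {print}; in F→else F S then, S is followed by then with FIRST {then}. Thus FOLLOW(S) = {$, print, then}.
FOLLOW(B): in S→end B print then, B is followed by print then with FIRST {print}; in S→B then F, B is followed by then F with FIRST {then}. Thus FOLLOW(B) = {print, then}.
FOLLOW(A): in A→S print A, the suffix after A is empty (adds nothing new); in A→F A else F, A is followed by else F with FIRST {else}; in B→read then end A, the suffix after A is empty, so FOLLOW(A) ⊇ FOLLOW(B) = {print, then}; in B→read A end F, A is followed by end F with FIRST {end}. Thus FOLLOW(A) = {else, end, print, then}.
FOLLOW(F): in S→B then F, the suffix after F is empty, so FOLLOW(F) ⊇ FOLLOW(S) = {$, print, then}; in A→F, the suffix after F is empty, so FOLLOW(F) ⊇ FOLLOW(A) = {else, end, print, then}; in A→F A else F (occurrence 1), F is followed by A else F with FIRST {else, end, print, read, then}; in A→F A else F (occurrence 2), the suffix after F is empty, so FOLLOW(F) ⊇ FOLLOW(A) = {else, end, print, then}; in F→else F S then, F is followed by S then with FIRST {end, print, read, then}; in B→read A end F, the suffix after F is empty, so FOLLOW(F) ⊇ FOLLOW(B) = {print, then}. Thus FOLLOW(F) = {$, else, end, print, read, then}.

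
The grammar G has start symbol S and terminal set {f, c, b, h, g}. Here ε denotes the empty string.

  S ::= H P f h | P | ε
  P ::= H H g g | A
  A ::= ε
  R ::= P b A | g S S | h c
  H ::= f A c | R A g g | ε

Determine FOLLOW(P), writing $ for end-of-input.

{$, b, f, g, h}

FIRST(A): from A::=ε we get {ε}. So FIRST(A) = {ε}.
FIRST(S): from S::=H P f h we get {b, f, g, h}; from S::=P we get {ε, b, f, g, h}; from S::=ε we get {ε}. So FIRST(S) = {ε, b, f, g, h}.
FIRST(P): from P::=H H g g we get {b, f, g, h}; from P::=A we get {ε}. So FIRST(P) = {ε, b, f, g, h}.
FIRST(R): from R::=P b A we get {b, f, g, h}; from R::=g S S we get {g}; from R::=h c we get {h}. So FIRST(R) = {b, f, g, h}.
FIRST(H): from H::=f A c we get {f}; from H::=R A g g we get {b, f, g, h}; from H::=ε we get {ε}. So FIRST(H) = {ε, b, f, g, h}.
FOLLOW(S) includes $ since S is the start symbol.
FOLLOW(R): in H::=R A g g, R is followed by A g g with FIRST {g}. Thus FOLLOW(R) = {g}.
FOLLOW(S): in R::=g S S (occurrence 1), S is followed by S with FIRST {ε, b, f, g, h}; in R::=g S S (occurrence 1), the suffix after S is nullable, so FOLLOW(S) ⊇ FOLLOW(R) = {g}; in R::=g S S (occurrence 2), the suffix after S is empty, so FOLLOW(S) ⊇ FOLLOW(R) = {g}. Thus FOLLOW(S) = {$, b, f, g, h}.
FOLLOW(P): in S::=H P f h, P is followed by f h with FIRST {f}; in S::=P, the suffix after P is empty, so FOLLOW(P) ⊇ FOLLOW(S) = {$, b, f, g, h}; in R::=P b A, P is followed by b A with FIRST {b}. Thus FOLLOW(P) = {$, b, f, g, h}.
FOLLOW(A): in P::=A, the suffix after A is empty, so FOLLOW(A) ⊇ FOLLOW(P) = {$, b, f, g, h}; in R::=P b A, the suffix after A is empty, so FOLLOW(A) ⊇ FOLLOW(R) = {g}; in H::=f A c, A is followed by c with FIRST {c}; in H::=R A g g, A is followed by g g with FIRST {g}. Thus FOLLOW(A) = {$, b, c, f, g, h}.
FOLLOW(H): in S::=H P f h, H is followed by P f h with FIRST {b, f, g, h}; in P::=H H g g (occurrence 1), H is followed by H g g with FIRST {b, f, g, h}; in P::=H H g g (occurrence 2), H is followed by g g with FIRST {g}. Thus FOLLOW(H) = {b, f, g, h}.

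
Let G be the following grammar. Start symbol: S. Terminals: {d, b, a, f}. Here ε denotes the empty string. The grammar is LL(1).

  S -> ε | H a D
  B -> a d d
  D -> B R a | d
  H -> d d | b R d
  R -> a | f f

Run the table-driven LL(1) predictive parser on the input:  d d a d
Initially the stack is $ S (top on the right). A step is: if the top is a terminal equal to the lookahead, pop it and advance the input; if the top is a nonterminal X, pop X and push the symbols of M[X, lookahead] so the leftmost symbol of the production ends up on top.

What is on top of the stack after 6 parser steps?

d

step 1: stack=$ S  input=d d a d $  — expand S -> H a D
step 2: stack=$ D a H  input=d d a d $  — expand H -> d d
step 3: stack=$ D a d d  input=d d a d $  — match d
step 4: stack=$ D a d  input=d a d $  — match d
step 5: stack=$ D a  input=a d $  — match a
step 6: stack=$ D  input=d $  — expand D -> d
Stack after step 6: $ d (top = d).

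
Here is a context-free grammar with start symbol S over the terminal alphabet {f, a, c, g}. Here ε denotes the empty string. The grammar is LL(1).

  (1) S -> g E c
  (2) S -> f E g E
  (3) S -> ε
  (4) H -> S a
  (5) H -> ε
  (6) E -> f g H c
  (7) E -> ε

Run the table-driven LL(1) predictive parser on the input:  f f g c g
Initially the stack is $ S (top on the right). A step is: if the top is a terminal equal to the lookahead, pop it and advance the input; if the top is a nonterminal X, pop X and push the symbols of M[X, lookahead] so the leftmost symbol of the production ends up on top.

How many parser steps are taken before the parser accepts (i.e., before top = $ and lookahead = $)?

9

step 1: stack=$ S  input=f f g c g $  — expand S -> f E g E
step 2: stack=$ E g E f  input=f f g c g $  — match f
step 3: stack=$ E g E  input=f g c g $  — expand E -> f g H c
step 4: stack=$ E g c H g f  input=f g c g $  — match f
step 5: stack=$ E g c H g  input=g c g $  — match g
step 6: stack=$ E g c H  input=c g $  — expand H -> ε
step 7: stack=$ E g c  input=c g $  — match c
step 8: stack=$ E g  input=g $  — match g
step 9: stack=$ E  input=$  — expand E -> ε
Accept reached after 9 steps.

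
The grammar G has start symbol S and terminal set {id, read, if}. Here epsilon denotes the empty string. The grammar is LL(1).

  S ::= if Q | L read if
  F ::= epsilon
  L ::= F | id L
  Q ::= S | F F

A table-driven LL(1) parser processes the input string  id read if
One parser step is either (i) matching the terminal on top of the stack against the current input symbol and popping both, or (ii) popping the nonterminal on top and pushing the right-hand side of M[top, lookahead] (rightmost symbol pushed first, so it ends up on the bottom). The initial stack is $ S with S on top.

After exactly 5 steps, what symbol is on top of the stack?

     Stack           Input         Action
  1  $ S             id read if $  expand S ::= L read if
  2  $ if read L     id read if $  expand L ::= id L
  3  $ if read L id  id read if $  match id
  4  $ if read L     read if $     expand L ::= F
  5  $ if read F     read if $     expand F ::= epsilon
Stack after step 5: $ if read (top = read).

read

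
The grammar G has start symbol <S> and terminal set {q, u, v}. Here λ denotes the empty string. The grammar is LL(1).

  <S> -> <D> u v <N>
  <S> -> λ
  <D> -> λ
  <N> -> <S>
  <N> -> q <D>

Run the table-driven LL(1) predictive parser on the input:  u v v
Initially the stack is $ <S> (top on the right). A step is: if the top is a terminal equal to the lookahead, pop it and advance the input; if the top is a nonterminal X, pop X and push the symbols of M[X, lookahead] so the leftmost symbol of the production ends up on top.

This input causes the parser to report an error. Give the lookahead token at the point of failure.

v

     Stack          Input    Action
  1  $ <S>          u v v $  expand <S> -> <D> u v <N>
  2  $ <N> v u <D>  u v v $  expand <D> -> λ
  3  $ <N> v u      u v v $  match u
  4  $ <N> v        v v $    match v
  5  $ <N>          v $      error: M[<N>, v] is empty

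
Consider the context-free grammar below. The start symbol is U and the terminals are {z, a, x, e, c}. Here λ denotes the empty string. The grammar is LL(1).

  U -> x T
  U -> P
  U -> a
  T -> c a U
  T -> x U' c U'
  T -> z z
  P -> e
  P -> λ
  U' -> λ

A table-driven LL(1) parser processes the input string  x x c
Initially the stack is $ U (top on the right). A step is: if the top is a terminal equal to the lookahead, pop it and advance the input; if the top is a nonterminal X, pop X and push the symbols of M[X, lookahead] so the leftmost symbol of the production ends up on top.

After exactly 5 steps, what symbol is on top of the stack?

c

step 1: stack=$ U  input=x x c $  — expand U -> x T
step 2: stack=$ T x  input=x x c $  — match x
step 3: stack=$ T  input=x c $  — expand T -> x U' c U'
step 4: stack=$ U' c U' x  input=x c $  — match x
step 5: stack=$ U' c U'  input=c $  — expand U' -> λ
Stack after step 5: $ U' c (top = c).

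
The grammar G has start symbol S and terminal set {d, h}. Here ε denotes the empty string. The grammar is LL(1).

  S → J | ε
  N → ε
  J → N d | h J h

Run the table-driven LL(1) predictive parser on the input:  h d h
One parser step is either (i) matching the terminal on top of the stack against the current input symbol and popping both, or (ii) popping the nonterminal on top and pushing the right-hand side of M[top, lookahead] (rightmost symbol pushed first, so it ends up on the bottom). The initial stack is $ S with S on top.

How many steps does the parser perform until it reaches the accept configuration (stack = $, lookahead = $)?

7

step 1: stack=$ S  input=h d h $  — expand S → J
step 2: stack=$ J  input=h d h $  — expand J → h J h
step 3: stack=$ h J h  input=h d h $  — match h
step 4: stack=$ h J  input=d h $  — expand J → N d
step 5: stack=$ h d N  input=d h $  — expand N → ε
step 6: stack=$ h d  input=d h $  — match d
step 7: stack=$ h  input=h $  — match h
Accept reached after 7 steps.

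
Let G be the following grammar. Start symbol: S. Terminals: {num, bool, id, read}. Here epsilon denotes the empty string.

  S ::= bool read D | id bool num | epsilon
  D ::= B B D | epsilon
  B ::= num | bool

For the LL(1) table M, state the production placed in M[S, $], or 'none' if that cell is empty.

FIRST(S) = {epsilon, bool, id}
FIRST(B) = {bool, num}
FIRST(D) = {epsilon, bool, num}  (via B B D)
FOLLOW(S) includes $ since S is the start symbol.
FOLLOW(S): S appears on no right-hand side. Thus FOLLOW(S) = {$}.
For S ::= bool read D: FIRST(bool read D) = {bool}, so it goes in M[S, t] for t ∈ {bool}.
For S ::= id bool num: FIRST(id bool num) = {id}, so it goes in M[S, t] for t ∈ {id}.
For S ::= epsilon: FIRST(epsilon) = {epsilon}, so it goes in M[S, t] for t ∈ {}; since epsilon ∈ FIRST, also for every t ∈ FOLLOW(S) = {$}.

S ::= epsilon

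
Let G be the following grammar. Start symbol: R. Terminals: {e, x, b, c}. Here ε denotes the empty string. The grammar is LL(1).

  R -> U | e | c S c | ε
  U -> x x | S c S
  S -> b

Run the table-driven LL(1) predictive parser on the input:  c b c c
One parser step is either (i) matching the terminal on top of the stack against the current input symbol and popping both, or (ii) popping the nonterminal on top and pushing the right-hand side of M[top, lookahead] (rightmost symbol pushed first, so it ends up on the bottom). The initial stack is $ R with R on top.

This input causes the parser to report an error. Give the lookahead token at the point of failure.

     Stack    Input      Action
  1  $ R      c b c c $  expand R -> c S c
  2  $ c S c  c b c c $  match c
  3  $ c S    b c c $    expand S -> b
  4  $ c b    b c c $    match b
  5  $ c      c c $      match c
  6  $        c $        error: stack empty but input remains

c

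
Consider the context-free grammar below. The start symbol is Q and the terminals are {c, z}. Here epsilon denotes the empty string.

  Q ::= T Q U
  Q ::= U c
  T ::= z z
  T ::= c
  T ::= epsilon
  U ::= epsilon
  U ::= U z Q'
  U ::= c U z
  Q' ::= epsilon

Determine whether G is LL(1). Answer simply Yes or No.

FIRST(Q) = {c, z}
FIRST(T) = {epsilon, c, z}
FIRST(U) = {epsilon, c, z}
FIRST(Q') = {epsilon}
FOLLOW(Q) = {$, c, z}
FOLLOW(T) = {c, z}
FOLLOW(U) = {$, c, z}
FOLLOW(Q') = {$, c, z}
Cell M[Q, c] receives both Q ::= T Q U and Q ::= U c — the grammar is not LL(1).

No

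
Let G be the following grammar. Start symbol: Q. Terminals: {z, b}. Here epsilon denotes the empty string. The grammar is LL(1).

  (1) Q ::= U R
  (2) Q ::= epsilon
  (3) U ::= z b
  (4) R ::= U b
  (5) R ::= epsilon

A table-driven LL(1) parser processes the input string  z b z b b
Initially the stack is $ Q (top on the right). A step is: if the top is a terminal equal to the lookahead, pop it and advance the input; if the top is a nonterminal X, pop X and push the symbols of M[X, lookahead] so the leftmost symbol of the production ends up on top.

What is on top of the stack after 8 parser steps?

b

step 1: stack=$ Q  input=z b z b b $  — expand Q ::= U R
step 2: stack=$ R U  input=z b z b b $  — expand U ::= z b
step 3: stack=$ R b z  input=z b z b b $  — match z
step 4: stack=$ R b  input=b z b b $  — match b
step 5: stack=$ R  input=z b b $  — expand R ::= U b
step 6: stack=$ b U  input=z b b $  — expand U ::= z b
step 7: stack=$ b b z  input=z b b $  — match z
step 8: stack=$ b b  input=b b $  — match b
Stack after step 8: $ b (top = b).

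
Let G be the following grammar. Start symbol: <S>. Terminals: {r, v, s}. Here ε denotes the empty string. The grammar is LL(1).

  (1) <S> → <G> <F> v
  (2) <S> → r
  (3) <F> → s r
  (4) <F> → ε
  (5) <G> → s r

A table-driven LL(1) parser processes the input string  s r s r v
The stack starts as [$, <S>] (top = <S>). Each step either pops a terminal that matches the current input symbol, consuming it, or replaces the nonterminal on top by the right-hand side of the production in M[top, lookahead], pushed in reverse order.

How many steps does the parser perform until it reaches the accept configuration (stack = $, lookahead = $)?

8

     Stack        Input        Action
  1  $ <S>        s r s r v $  expand <S> → <G> <F> v
  2  $ v <F> <G>  s r s r v $  expand <G> → s r
  3  $ v <F> r s  s r s r v $  match s
  4  $ v <F> r    r s r v $    match r
  5  $ v <F>      s r v $      expand <F> → s r
  6  $ v r s      s r v $      match s
  7  $ v r        r v $        match r
  8  $ v          v $          match v
Accept reached after 8 steps.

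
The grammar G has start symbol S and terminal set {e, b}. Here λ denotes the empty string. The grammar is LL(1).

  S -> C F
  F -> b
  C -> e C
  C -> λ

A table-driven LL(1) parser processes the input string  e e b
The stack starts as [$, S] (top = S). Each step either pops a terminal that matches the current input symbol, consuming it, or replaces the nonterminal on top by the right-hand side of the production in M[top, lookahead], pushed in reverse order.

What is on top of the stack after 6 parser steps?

step 1: stack=$ S  input=e e b $  — expand S -> C F
step 2: stack=$ F C  input=e e b $  — expand C -> e C
step 3: stack=$ F C e  input=e e b $  — match e
step 4: stack=$ F C  input=e b $  — expand C -> e C
step 5: stack=$ F C e  input=e b $  — match e
step 6: stack=$ F C  input=b $  — expand C -> λ
Stack after step 6: $ F (top = F).

F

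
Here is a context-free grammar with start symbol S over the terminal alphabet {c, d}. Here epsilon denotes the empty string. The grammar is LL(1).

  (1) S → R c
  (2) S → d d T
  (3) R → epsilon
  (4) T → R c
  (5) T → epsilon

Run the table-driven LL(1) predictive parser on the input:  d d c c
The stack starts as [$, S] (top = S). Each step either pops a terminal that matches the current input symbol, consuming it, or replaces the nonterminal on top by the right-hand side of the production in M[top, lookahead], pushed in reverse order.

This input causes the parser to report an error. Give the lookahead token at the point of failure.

c

step 1: stack=$ S  input=d d c c $  — expand S → d d T
step 2: stack=$ T d d  input=d d c c $  — match d
step 3: stack=$ T d  input=d c c $  — match d
step 4: stack=$ T  input=c c $  — expand T → R c
step 5: stack=$ c R  input=c c $  — expand R → epsilon
step 6: stack=$ c  input=c c $  — match c
step 7: stack=$  input=c $  — error: stack empty but input remains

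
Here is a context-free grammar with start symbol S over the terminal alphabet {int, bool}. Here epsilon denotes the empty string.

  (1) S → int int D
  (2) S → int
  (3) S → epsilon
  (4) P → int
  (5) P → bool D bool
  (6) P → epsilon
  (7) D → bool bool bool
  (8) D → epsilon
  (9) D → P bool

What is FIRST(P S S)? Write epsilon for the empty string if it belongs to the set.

FIRST(S) = {epsilon, int}
FIRST(P) = {epsilon, bool, int}
FIRST(D) = {epsilon, bool, int}  (via P bool)
FIRST(P S S): take FIRST of each symbol in turn, carrying on past any symbol whose FIRST contains epsilon; result {epsilon, bool, int}.

{epsilon, bool, int}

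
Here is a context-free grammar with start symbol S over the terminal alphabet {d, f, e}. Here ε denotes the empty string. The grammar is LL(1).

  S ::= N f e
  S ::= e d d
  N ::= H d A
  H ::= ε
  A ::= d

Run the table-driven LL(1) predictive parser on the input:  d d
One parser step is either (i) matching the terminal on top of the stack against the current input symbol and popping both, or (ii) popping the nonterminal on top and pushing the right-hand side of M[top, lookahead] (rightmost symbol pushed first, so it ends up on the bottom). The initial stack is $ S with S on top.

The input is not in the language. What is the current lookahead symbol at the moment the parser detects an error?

step 1: stack=$ S  input=d d $  — expand S ::= N f e
step 2: stack=$ e f N  input=d d $  — expand N ::= H d A
step 3: stack=$ e f A d H  input=d d $  — expand H ::= ε
step 4: stack=$ e f A d  input=d d $  — match d
step 5: stack=$ e f A  input=d $  — expand A ::= d
step 6: stack=$ e f d  input=d $  — match d
step 7: stack=$ e f  input=$  — error: top is terminal f but lookahead is $

$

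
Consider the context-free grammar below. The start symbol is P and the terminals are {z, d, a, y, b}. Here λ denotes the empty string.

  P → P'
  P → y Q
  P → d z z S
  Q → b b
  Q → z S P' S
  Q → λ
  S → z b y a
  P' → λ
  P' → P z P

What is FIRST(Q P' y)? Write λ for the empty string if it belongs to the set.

FIRST(Q) = {λ, b, z}
FIRST(S) = {z}
FIRST(P) = {λ, d, y, z}  (via P')
FIRST(P') = {λ, d, y, z}  (via P z P)
FIRST(Q P' y): take FIRST of each symbol in turn, carrying on past any symbol whose FIRST contains λ; result {b, d, y, z}.

{b, d, y, z}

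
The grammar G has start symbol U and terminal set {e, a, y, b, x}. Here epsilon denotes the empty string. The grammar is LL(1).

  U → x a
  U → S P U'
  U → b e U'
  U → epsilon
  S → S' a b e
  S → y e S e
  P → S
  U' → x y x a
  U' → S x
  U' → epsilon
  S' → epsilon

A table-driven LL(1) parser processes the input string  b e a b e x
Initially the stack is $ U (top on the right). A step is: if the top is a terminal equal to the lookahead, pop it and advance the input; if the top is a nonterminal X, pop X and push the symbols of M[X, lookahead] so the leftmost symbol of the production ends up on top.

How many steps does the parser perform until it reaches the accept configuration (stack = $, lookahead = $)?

10

step 1: stack=$ U  input=b e a b e x $  — expand U → b e U'
step 2: stack=$ U' e b  input=b e a b e x $  — match b
step 3: stack=$ U' e  input=e a b e x $  — match e
step 4: stack=$ U'  input=a b e x $  — expand U' → S x
step 5: stack=$ x S  input=a b e x $  — expand S → S' a b e
step 6: stack=$ x e b a S'  input=a b e x $  — expand S' → epsilon
step 7: stack=$ x e b a  input=a b e x $  — match a
step 8: stack=$ x e b  input=b e x $  — match b
step 9: stack=$ x e  input=e x $  — match e
step 10: stack=$ x  input=x $  — match x
Accept reached after 10 steps.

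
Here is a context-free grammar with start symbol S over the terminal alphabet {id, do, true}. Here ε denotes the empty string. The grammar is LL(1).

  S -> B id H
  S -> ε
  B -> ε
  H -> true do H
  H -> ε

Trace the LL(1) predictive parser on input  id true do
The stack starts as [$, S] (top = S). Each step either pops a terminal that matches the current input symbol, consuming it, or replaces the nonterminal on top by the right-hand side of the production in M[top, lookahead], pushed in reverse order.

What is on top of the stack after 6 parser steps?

H

     Stack        Input         Action
  1  $ S          id true do $  expand S -> B id H
  2  $ H id B     id true do $  expand B -> ε
  3  $ H id       id true do $  match id
  4  $ H          true do $     expand H -> true do H
  5  $ H do true  true do $     match true
  6  $ H do       do $          match do
Stack after step 6: $ H (top = H).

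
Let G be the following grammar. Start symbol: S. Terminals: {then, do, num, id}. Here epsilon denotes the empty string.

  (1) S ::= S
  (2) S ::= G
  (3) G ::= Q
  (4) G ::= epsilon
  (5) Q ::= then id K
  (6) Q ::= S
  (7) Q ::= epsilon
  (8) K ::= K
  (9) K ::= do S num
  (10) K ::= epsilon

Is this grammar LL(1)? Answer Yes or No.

FIRST(S) = {epsilon, then}
FIRST(G) = {epsilon, then}
FIRST(Q) = {epsilon, then}
FIRST(K) = {epsilon, do}
FOLLOW(S) = {$, num}
FOLLOW(G) = {$, num}
FOLLOW(Q) = {$, num}
FOLLOW(K) = {$, num}
Cell M[G, $] receives both G ::= Q and G ::= epsilon — the grammar is not LL(1).

No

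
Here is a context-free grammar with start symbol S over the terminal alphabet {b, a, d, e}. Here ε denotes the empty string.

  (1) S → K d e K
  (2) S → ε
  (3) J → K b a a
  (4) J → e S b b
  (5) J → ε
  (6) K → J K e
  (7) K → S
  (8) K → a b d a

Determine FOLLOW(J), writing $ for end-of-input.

FIRST(S): from S→K d e K we get {a, b, d, e}; from S→ε we get {ε}. So FIRST(S) = {ε, a, b, d, e}.
FIRST(J): from J→K b a a we get {a, b, d, e}; from J→e S b b we get {e}; from J→ε we get {ε}. So FIRST(J) = {ε, a, b, d, e}.
FIRST(K): from K→J K e we get {a, b, d, e}; from K→S we get {ε, a, b, d, e}; from K→a b d a we get {a}. So FIRST(K) = {ε, a, b, d, e}.
FOLLOW(S) includes $ since S is the start symbol.
FOLLOW(J): in K→J K e, J is followed by K e with FIRST {a, b, d, e}. Thus FOLLOW(J) = {a, b, d, e}.
FOLLOW(S): in J→e S b b, S is followed by b b with FIRST {b}; in K→S, the suffix after S is empty, so FOLLOW(S) ⊇ FOLLOW(K) = {$, b, d, e}. Thus FOLLOW(S) = {$, b, d, e}.
FOLLOW(K): in S→K d e K (occurrence 1), K is followed by d e K with FIRST {d}; in S→K d e K (occurrence 2), the suffix after K is empty, so FOLLOW(K) ⊇ FOLLOW(S) = {$, b, d, e}; in J→K b a a, K is followed by b a a with FIRST {b}; in K→J K e, K is followed by e with FIRST {e}. Thus FOLLOW(K) = {$, b, d, e}.

{a, b, d, e}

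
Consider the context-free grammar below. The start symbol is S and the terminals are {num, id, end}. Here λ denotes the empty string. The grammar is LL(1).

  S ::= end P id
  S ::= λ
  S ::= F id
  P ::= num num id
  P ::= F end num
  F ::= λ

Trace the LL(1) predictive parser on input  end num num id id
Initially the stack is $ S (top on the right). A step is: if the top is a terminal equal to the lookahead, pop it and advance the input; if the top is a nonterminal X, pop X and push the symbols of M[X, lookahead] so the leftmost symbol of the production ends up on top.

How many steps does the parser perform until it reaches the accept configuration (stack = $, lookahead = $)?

step 1: stack=$ S  input=end num num id id $  — expand S ::= end P id
step 2: stack=$ id P end  input=end num num id id $  — match end
step 3: stack=$ id P  input=num num id id $  — expand P ::= num num id
step 4: stack=$ id id num num  input=num num id id $  — match num
step 5: stack=$ id id num  input=num id id $  — match num
step 6: stack=$ id id  input=id id $  — match id
step 7: stack=$ id  input=id $  — match id
Accept reached after 7 steps.

7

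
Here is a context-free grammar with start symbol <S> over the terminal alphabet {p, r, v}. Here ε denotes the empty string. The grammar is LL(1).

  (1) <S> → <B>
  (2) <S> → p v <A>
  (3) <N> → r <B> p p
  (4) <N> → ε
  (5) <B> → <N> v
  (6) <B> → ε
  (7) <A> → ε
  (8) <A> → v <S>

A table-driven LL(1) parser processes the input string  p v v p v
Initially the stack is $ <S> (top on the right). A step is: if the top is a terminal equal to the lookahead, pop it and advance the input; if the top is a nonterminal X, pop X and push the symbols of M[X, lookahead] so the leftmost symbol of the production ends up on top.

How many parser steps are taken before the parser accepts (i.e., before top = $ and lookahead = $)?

9

step 1: stack=$ <S>  input=p v v p v $  — expand <S> → p v <A>
step 2: stack=$ <A> v p  input=p v v p v $  — match p
step 3: stack=$ <A> v  input=v v p v $  — match v
step 4: stack=$ <A>  input=v p v $  — expand <A> → v <S>
step 5: stack=$ <S> v  input=v p v $  — match v
step 6: stack=$ <S>  input=p v $  — expand <S> → p v <A>
step 7: stack=$ <A> v p  input=p v $  — match p
step 8: stack=$ <A> v  input=v $  — match v
step 9: stack=$ <A>  input=$  — expand <A> → ε
Accept reached after 9 steps.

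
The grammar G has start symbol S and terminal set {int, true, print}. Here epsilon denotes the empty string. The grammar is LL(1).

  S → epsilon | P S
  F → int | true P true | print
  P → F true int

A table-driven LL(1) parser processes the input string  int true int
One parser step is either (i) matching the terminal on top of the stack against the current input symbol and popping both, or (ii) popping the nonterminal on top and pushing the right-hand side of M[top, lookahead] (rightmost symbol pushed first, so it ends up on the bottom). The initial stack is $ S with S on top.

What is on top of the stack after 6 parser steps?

step 1: stack=$ S  input=int true int $  — expand S → P S
step 2: stack=$ S P  input=int true int $  — expand P → F true int
step 3: stack=$ S int true F  input=int true int $  — expand F → int
step 4: stack=$ S int true int  input=int true int $  — match int
step 5: stack=$ S int true  input=true int $  — match true
step 6: stack=$ S int  input=int $  — match int
Stack after step 6: $ S (top = S).

S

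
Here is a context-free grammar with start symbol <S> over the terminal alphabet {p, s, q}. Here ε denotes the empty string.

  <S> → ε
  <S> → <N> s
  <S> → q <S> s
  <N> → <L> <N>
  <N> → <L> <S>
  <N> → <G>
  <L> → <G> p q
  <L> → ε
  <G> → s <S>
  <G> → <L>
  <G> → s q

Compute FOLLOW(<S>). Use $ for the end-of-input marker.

FIRST(<S>) = {ε, p, q, s}  (via <N> s)
FIRST(<N>) = {ε, p, q, s}  (via <L> <N>, <L> <S>, <G>)
FIRST(<L>) = {ε, p, s}  (via <G> p q)
FIRST(<G>) = {ε, p, s}  (via <L>)
FOLLOW(<S>) includes $ since <S> is the start symbol.
FOLLOW(<N>): in <S>→<N> s, <N> is followed by s with FIRST {s}; in <N>→<L> <N>, the suffix after <N> is empty (adds nothing new). Thus FOLLOW(<N>) = {s}.
FOLLOW(<G>): in <N>→<G>, the suffix after <G> is empty, so FOLLOW(<G>) ⊇ FOLLOW(<N>) = {s}; in <L>→<G> p q, <G> is followed by p q with FIRST {p}. Thus FOLLOW(<G>) = {p, s}.
FOLLOW(<S>): in <S>→q <S> s, <S> is followed by s with FIRST {s}; in <N>→<L> <S>, the suffix after <S> is empty, so FOLLOW(<S>) ⊇ FOLLOW(<N>) = {s}; in <G>→s <S>, the suffix after <S> is empty, so FOLLOW(<S>) ⊇ FOLLOW(<G>) = {p, s}. Thus FOLLOW(<S>) = {$, p, s}.
FOLLOW(<L>): in <N>→<L> <N>, <L> is followed by <N> with FIRST {ε, p, q, s}; in <N>→<L> <N>, the suffix after <L> is nullable, so FOLLOW(<L>) ⊇ FOLLOW(<N>) = {s}; in <N>→<L> <S>, <L> is followed by <S> with FIRST {ε, p, q, s}; in <N>→<L> <S>, the suffix after <L> is nullable, so FOLLOW(<L>) ⊇ FOLLOW(<N>) = {s}; in <G>→<L>, the suffix after <L> is empty, so FOLLOW(<L>) ⊇ FOLLOW(<G>) = {p, s}. Thus FOLLOW(<L>) = {p, q, s}.

{$, p, s}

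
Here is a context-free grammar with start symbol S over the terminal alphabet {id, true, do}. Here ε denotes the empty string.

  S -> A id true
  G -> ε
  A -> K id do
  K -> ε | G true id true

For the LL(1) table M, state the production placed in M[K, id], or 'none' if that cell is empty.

FIRST(G) = {ε}
FIRST(K) = {ε, true}  (via G true id true)
FIRST(A) = {id, true}  (via K id do)
FIRST(S) = {id, true}  (via A id true)
FOLLOW(S) includes $ since S is the start symbol.
FOLLOW(K): in A->K id do, K is followed by id do with FIRST {id}. Thus FOLLOW(K) = {id}.
For K -> ε: FIRST(ε) = {ε}, so it goes in M[K, t] for t ∈ {}; since ε ∈ FIRST, also for every t ∈ FOLLOW(K) = {id}.
For K -> G true id true: FIRST(G true id true) = {true}, so it goes in M[K, t] for t ∈ {true}.

K -> ε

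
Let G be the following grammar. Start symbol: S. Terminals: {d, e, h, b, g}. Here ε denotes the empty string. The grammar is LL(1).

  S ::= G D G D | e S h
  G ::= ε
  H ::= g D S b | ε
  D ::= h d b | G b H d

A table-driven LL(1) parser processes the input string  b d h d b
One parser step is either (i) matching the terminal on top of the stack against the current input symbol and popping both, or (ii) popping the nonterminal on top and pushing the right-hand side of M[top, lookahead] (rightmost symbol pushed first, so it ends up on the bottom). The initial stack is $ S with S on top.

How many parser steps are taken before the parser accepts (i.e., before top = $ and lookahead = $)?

step 1: stack=$ S  input=b d h d b $  — expand S ::= G D G D
step 2: stack=$ D G D G  input=b d h d b $  — expand G ::= ε
step 3: stack=$ D G D  input=b d h d b $  — expand D ::= G b H d
step 4: stack=$ D G d H b G  input=b d h d b $  — expand G ::= ε
step 5: stack=$ D G d H b  input=b d h d b $  — match b
step 6: stack=$ D G d H  input=d h d b $  — expand H ::= ε
step 7: stack=$ D G d  input=d h d b $  — match d
step 8: stack=$ D G  input=h d b $  — expand G ::= ε
step 9: stack=$ D  input=h d b $  — expand D ::= h d b
step 10: stack=$ b d h  input=h d b $  — match h
step 11: stack=$ b d  input=d b $  — match d
step 12: stack=$ b  input=b $  — match b
Accept reached after 12 steps.

12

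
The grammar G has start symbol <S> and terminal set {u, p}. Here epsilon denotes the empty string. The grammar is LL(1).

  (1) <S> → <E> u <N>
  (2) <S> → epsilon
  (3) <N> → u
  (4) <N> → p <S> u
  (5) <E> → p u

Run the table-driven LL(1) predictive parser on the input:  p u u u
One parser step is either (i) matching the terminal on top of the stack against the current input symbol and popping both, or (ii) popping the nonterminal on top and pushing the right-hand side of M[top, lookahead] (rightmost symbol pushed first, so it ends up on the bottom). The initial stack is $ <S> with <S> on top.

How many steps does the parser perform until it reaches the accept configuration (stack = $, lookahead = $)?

step 1: stack=$ <S>  input=p u u u $  — expand <S> → <E> u <N>
step 2: stack=$ <N> u <E>  input=p u u u $  — expand <E> → p u
step 3: stack=$ <N> u u p  input=p u u u $  — match p
step 4: stack=$ <N> u u  input=u u u $  — match u
step 5: stack=$ <N> u  input=u u $  — match u
step 6: stack=$ <N>  input=u $  — expand <N> → u
step 7: stack=$ u  input=u $  — match u
Accept reached after 7 steps.

7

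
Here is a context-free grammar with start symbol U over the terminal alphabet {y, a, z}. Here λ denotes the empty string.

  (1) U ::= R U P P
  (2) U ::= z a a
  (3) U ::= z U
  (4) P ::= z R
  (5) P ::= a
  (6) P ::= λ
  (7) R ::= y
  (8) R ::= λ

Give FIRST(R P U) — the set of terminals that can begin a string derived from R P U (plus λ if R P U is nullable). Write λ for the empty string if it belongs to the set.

{a, y, z}

FIRST(P) = {λ, a, z}
FIRST(R) = {λ, y}
FIRST(U) = {y, z}  (via R U P P)
FIRST(R P U): take FIRST of each symbol in turn, carrying on past any symbol whose FIRST contains λ; result {a, y, z}.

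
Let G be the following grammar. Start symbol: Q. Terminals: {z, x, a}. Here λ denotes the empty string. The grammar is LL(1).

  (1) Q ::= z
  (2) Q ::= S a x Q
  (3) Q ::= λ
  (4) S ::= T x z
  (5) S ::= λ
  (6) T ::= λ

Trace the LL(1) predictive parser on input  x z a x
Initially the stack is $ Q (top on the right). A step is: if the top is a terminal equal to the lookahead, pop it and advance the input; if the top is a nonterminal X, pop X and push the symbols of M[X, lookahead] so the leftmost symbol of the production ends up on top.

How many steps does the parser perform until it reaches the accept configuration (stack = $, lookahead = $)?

8

step 1: stack=$ Q  input=x z a x $  — expand Q ::= S a x Q
step 2: stack=$ Q x a S  input=x z a x $  — expand S ::= T x z
step 3: stack=$ Q x a z x T  input=x z a x $  — expand T ::= λ
step 4: stack=$ Q x a z x  input=x z a x $  — match x
step 5: stack=$ Q x a z  input=z a x $  — match z
step 6: stack=$ Q x a  input=a x $  — match a
step 7: stack=$ Q x  input=x $  — match x
step 8: stack=$ Q  input=$  — expand Q ::= λ
Accept reached after 8 steps.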